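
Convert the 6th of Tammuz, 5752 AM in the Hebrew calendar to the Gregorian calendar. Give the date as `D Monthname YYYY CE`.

Both dates share Julian Day Number 2448811; in the Gregorian calendar that is 7 July 1992 CE.

7 July 1992 CE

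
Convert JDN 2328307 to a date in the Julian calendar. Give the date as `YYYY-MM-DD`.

The Gregorian equivalent of JDN 2328307 is 2 August 1662.
In the Julian calendar that day is 1662-07-23.

1662-07-23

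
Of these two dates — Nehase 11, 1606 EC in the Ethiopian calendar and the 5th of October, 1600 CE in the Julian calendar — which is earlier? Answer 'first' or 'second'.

second

The two dates have Julian Day Numbers 2310787 and 2305736 respectively.
Since 2305736 < 2310787, the second date comes first.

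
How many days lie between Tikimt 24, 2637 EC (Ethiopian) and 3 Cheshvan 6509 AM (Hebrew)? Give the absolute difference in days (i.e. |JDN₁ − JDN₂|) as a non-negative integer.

JDN of the first date = 2687073.
JDN of the second date = 2725037.
|2725037 − 2687073| = 37964.

37964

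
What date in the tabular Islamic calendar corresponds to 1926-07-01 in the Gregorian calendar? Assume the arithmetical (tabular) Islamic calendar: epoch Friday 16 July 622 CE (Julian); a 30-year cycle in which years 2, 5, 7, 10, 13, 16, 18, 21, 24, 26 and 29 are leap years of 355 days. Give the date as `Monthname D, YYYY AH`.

Both dates share Julian Day Number 2424698; in the tabular Islamic calendar that is 20 Dhu al-Hijjah 1344 AH.

Dhu al-Hijjah 20, 1344 AH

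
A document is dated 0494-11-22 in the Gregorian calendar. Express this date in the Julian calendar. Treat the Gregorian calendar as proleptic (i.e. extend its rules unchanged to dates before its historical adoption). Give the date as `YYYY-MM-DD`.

The Julian–Gregorian offset here is 1 day (Julian trailing).
22 November 494 Gregorian − 1 day → 21 November 494 Julian.

0494-11-21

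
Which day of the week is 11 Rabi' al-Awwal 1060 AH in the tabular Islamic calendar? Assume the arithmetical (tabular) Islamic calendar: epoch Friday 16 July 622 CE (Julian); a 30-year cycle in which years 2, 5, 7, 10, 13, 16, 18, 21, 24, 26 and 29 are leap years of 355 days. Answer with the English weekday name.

Equivalently 14 March 1650 Gregorian, JDN 2323783.
JDN 2323783 mod 7 = 0, and JDN 0 was a Monday, so this is a Monday.

Monday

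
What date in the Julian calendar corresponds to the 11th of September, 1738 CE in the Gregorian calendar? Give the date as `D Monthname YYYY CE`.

The Julian–Gregorian offset here is 11 days (Julian trailing).
11 September 1738 Gregorian − 11 days → 31 August 1738 Julian.

31 August 1738 CE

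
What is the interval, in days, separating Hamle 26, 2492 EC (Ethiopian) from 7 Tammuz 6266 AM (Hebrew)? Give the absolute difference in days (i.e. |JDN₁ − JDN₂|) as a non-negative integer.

2154

First date → JDN 2634384; second date → JDN 2636538.
The interval is |2634384 − 2636538| = 2154 days.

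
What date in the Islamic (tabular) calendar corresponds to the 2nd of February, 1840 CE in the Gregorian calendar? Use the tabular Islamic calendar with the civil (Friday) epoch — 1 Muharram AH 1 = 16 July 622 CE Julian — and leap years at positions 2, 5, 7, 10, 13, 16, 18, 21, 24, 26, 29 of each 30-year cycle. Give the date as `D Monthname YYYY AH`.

Julian Day Number of the source date = 2393138.
Converting JDN 2393138 to the tabular Islamic calendar gives 28 Dhu al-Qa'dah 1255 AH.

28 Dhu al-Qa'dah 1255 AH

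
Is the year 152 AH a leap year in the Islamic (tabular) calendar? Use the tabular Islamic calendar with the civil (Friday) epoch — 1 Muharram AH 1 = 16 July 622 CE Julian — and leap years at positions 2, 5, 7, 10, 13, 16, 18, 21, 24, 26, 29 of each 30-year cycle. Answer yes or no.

Year 152 AH is year 2 of its 30-year cycle; leap positions are 2, 5, 7, 10, 13, 16, 18, 21, 24, 26, 29, so it is a leap year (355 days).

yes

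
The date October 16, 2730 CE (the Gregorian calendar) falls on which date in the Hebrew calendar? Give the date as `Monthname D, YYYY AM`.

Julian Day Number of the source date = 2718460.
Converting JDN 2718460 to the Hebrew calendar gives 13 Tishrei 6491 AM.

Tishrei 13, 6491 AM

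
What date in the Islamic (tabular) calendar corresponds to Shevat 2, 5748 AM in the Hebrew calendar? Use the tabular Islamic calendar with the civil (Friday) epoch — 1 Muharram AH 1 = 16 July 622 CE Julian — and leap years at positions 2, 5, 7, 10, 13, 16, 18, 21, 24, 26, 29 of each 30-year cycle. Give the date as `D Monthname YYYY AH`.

1 Jumada al-Thani 1408 AH

The source date corresponds to 21 January 1988 in the Gregorian calendar (JDN 2447182).
That day falls on 1 Jumada al-Thani 1408 AH in the tabular Islamic calendar.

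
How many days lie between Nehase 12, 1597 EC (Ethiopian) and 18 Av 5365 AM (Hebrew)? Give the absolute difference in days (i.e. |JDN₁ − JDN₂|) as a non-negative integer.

First date → JDN 2307501; second date → JDN 2307488.
The interval is |2307501 − 2307488| = 13 days.

13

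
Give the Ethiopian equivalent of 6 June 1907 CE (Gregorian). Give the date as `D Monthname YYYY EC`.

29 Ginbot 1899 EC

Both dates share Julian Day Number 2417733; in the Ethiopian calendar that is 29 Ginbot 1899 EC.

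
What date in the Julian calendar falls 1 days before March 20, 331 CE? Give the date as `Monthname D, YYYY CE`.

March 19, 331 CE

The starting date is JDN 1842034; 1842034 − 1 = 1842033.
JDN 1842033 corresponds to March 19, 331 CE.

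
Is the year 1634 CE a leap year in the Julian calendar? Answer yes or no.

no

1634 mod 4 = 2, so it is a common year in the Julian calendar.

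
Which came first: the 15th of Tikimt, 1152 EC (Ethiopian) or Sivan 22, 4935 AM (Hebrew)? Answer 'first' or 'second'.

first

Converting both to JDN: 2144668 vs 2150390; the smaller is the first.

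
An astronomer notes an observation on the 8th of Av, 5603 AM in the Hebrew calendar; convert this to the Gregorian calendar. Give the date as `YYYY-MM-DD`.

Julian Day Number of the source date = 2394417.
Converting JDN 2394417 to the Gregorian calendar gives 4 August 1843 CE.

1843-08-04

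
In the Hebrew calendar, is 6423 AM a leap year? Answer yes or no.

Hebrew year 6423 is year 1 of its 19-year Metonic cycle; leap years are at positions 3, 6, 8, 11, 14, 17, 19, so it is a common year (12 months).

no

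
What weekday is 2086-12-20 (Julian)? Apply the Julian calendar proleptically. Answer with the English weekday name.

Thursday

This is JDN 2483323 (2 January 2087 Gregorian).
2483323 ≡ 3 (mod 7); counting from Monday = 0 gives Thursday.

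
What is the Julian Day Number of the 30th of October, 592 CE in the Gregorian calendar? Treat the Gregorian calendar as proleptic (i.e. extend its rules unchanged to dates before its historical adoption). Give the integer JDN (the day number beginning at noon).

JDN 2299161 is 15 October 1582 CE (Gregorian); the target day is −361574 days from there, so JDN = 1937587.

1937587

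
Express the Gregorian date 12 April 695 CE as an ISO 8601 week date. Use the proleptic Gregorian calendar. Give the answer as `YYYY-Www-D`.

0695-W15-5

The weekday is Friday (ISO weekday 5).
That Friday belongs to ISO week 15 of ISO year 695.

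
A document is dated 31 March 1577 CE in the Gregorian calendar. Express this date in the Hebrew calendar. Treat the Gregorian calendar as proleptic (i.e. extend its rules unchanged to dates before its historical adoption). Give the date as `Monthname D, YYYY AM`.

Julian Day Number of the source date = 2297137.
Converting JDN 2297137 to the Hebrew calendar gives 3 Nisan 5337 AM.

Nisan 3, 5337 AM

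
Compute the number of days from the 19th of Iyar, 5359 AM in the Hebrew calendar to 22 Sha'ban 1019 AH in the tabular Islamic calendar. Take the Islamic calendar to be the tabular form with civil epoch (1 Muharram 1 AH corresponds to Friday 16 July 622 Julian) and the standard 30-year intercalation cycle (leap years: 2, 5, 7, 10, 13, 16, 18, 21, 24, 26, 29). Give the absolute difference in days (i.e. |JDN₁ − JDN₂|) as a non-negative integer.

4197

First date → JDN 2305216; second date → JDN 2309413.
The interval is |2305216 − 2309413| = 4197 days.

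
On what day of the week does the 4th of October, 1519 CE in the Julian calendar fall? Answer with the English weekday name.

This is JDN 2276149 (14 October 1519 Gregorian).
Since JDN mod 7 = 1 (0 = Monday), the day is Tuesday.

Tuesday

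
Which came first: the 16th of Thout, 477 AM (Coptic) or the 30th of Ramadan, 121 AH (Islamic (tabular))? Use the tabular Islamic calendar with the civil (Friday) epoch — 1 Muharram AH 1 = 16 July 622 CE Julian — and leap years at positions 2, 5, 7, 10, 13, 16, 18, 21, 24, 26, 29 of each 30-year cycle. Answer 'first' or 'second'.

second

First date → JDN 1998904; second date → JDN 1991229.
JDN 1991229 < JDN 1998904, so the second date is earlier.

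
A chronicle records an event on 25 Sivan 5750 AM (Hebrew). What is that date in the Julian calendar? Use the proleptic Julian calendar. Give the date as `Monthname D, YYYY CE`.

The source date corresponds to 18 June 1990 in the Gregorian calendar (JDN 2448061).
That day falls on 5 June 1990 CE in the Julian calendar.

June 5, 1990 CE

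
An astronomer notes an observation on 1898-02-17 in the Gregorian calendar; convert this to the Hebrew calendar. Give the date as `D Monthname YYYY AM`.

Both dates share Julian Day Number 2414338; in the Hebrew calendar that is 25 Shevat 5658 AM.

25 Shevat 5658 AM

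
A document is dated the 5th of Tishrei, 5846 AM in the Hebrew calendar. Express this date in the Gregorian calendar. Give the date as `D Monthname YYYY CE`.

Julian Day Number of the source date = 2482858.
Converting JDN 2482858 to the Gregorian calendar gives 24 September 2085 CE.

24 September 2085 CE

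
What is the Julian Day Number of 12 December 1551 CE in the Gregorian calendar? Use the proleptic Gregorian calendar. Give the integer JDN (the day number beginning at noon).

2287896

JDN 2451545 is 1 January 2000 CE (Gregorian); the target day is −163649 days from there, so JDN = 2287896.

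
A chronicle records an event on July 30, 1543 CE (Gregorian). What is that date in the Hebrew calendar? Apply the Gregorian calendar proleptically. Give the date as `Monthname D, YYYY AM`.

Both dates share Julian Day Number 2284839; in the Hebrew calendar that is 19 Av 5303 AM.

Av 19, 5303 AM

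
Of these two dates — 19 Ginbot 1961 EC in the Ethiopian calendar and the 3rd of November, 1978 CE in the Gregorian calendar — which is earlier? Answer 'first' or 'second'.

first

The two dates have Julian Day Numbers 2440369 and 2443816 respectively.
Since 2440369 < 2443816, the first date comes first.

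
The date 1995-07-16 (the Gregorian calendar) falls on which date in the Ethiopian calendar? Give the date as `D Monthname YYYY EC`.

Julian Day Number of the source date = 2449915.
Converting JDN 2449915 to the Ethiopian calendar gives 9 Hamle 1987 EC.

9 Hamle 1987 EC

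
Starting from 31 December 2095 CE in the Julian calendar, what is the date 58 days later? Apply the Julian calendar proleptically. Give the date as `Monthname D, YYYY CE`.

JDN of 31 December 2095 CE = 2486621.
2486621 + 58 = 2486679.
JDN 2486679 in the Julian calendar is February 27, 2096 CE.

February 27, 2096 CE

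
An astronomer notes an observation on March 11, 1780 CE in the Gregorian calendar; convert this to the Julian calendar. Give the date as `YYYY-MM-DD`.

For dates in this range the Gregorian date is 11 days ahead of the Julian.
11 March 1780 Gregorian − 11 days → 29 February 1780 Julian.

1780-02-29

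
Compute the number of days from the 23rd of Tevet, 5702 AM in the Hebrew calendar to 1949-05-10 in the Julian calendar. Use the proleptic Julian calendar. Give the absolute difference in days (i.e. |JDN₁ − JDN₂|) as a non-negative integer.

2688

JDN of the first date = 2430372.
JDN of the second date = 2433060.
|2433060 − 2430372| = 2688.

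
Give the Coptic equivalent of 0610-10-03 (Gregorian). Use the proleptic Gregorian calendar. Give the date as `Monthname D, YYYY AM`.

Both dates share Julian Day Number 1944133; in the Coptic calendar that is 3 Paopi 327 AM.

Paopi 3, 327 AM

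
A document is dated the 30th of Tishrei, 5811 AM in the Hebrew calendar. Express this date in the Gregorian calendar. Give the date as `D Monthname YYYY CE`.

16 October 2050 CE

Both dates share Julian Day Number 2470096; in the Gregorian calendar that is 16 October 2050 CE.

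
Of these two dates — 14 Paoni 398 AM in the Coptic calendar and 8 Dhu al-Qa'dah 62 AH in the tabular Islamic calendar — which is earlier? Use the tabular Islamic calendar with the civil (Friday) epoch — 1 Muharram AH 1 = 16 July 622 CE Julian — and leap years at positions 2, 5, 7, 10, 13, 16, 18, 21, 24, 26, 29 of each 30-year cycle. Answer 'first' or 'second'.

first

First date → JDN 1970317; second date → JDN 1970358.
JDN 1970317 < JDN 1970358, so the first date is earlier.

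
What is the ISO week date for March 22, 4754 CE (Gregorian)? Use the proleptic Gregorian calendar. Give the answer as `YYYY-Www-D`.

4754-W12-1

The weekday is Monday (ISO weekday 1).
That Monday belongs to ISO week 12 of ISO year 4754.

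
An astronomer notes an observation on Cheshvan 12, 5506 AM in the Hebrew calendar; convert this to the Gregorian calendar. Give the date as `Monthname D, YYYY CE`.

November 7, 1745 CE

Julian Day Number of the source date = 2358719.
Converting JDN 2358719 to the Gregorian calendar gives 7 November 1745 CE.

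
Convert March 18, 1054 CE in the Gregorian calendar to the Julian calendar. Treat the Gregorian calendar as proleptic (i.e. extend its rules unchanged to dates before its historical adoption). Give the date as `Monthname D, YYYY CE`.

March 12, 1054 CE

The Julian–Gregorian offset here is 6 days (Julian trailing).
18 March 1054 Gregorian − 6 days → 12 March 1054 Julian.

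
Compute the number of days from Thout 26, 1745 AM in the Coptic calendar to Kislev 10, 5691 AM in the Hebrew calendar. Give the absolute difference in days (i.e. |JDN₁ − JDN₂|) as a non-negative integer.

JDN of the first date = 2462051.
JDN of the second date = 2426311.
|2426311 − 2462051| = 35740.

35740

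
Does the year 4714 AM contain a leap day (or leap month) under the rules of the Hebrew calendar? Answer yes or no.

Hebrew year 4714 is year 2 of its 19-year Metonic cycle; leap years are at positions 3, 6, 8, 11, 14, 17, 19, so it is a common year (12 months).

no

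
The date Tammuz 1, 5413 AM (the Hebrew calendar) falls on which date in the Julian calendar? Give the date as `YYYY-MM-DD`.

1653-06-16

Both dates share Julian Day Number 2324983; in the Julian calendar that is 16 June 1653 CE.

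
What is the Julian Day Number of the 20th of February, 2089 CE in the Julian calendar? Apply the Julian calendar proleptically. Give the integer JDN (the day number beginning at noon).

2484116

In the Gregorian calendar the same day is 5 March 2089.
JDN 2400001 is 17 November 1858 CE (Gregorian), MJD 0; the target day is +84115 days from there, so JDN = 2484116.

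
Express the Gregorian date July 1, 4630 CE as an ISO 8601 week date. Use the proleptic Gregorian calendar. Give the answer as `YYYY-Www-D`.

The weekday is Thursday (ISO weekday 4).
That Thursday belongs to ISO week 26 of ISO year 4630.

4630-W26-4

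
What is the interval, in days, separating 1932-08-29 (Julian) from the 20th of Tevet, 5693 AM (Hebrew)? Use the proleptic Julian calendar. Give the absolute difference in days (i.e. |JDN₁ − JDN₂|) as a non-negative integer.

First date → JDN 2426962; second date → JDN 2427091.
The interval is |2426962 − 2427091| = 129 days.

129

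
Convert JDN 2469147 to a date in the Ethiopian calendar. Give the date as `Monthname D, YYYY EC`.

JDN 2469147 is 11 March 2048 in the Gregorian calendar.
In the Ethiopian calendar that day is Megabit 2, 2040 EC.

Megabit 2, 2040 EC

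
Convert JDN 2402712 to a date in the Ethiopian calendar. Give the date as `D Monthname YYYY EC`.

The Gregorian equivalent of JDN 2402712 is 20 April 1866.
In the Ethiopian calendar that day is 13 Miyazya 1858 EC.

13 Miyazya 1858 EC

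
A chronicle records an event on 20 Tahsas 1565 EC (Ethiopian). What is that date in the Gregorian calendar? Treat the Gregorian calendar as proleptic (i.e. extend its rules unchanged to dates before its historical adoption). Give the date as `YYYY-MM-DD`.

Julian Day Number of the source date = 2295581.
Converting JDN 2295581 to the Gregorian calendar gives 26 December 1572 CE.

1572-12-26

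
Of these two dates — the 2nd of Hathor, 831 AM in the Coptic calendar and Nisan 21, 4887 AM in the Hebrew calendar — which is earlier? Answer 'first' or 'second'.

first

Converting both to JDN: 2128248 vs 2132788; the smaller is the first.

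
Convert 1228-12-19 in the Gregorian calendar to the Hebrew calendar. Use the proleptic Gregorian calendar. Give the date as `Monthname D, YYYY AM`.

Tevet 14, 4989 AM

Julian Day Number of the source date = 2169931.
Converting JDN 2169931 to the Hebrew calendar gives 14 Tevet 4989 AM.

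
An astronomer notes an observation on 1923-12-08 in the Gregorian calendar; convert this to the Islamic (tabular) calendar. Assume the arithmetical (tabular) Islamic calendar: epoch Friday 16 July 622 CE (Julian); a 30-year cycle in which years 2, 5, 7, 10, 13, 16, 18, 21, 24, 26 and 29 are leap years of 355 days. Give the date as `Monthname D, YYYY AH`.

Rabi' al-Thani 28, 1342 AH

Julian Day Number of the source date = 2423762.
Converting JDN 2423762 to the tabular Islamic calendar gives 28 Rabi' al-Thani 1342 AH.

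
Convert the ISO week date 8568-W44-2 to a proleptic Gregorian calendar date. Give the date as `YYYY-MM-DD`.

8568-11-01

ISO week 1 of 8568 is the week containing the first Thursday of 8568.
Week 44, day 2 (Tuesday) lands on 8568-11-01.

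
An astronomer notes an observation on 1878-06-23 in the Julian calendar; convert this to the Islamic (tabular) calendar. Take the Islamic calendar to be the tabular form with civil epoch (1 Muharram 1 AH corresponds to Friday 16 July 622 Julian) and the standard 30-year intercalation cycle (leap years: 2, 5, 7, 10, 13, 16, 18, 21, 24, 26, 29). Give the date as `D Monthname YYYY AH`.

Both dates share Julian Day Number 2407171; in the tabular Islamic calendar that is 5 Rajab 1295 AH.

5 Rajab 1295 AH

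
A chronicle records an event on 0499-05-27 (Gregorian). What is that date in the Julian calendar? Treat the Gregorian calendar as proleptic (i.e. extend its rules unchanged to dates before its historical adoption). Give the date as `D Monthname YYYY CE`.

26 May 499 CE

For dates in this range the Gregorian date is 1 day ahead of the Julian.
27 May 499 Gregorian − 1 day → 26 May 499 Julian.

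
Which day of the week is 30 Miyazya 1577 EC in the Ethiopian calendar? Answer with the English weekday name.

This is JDN 2300094 (5 May 1585 Gregorian).
JDN 2300094 mod 7 = 6, and JDN 0 was a Monday, so this is a Sunday.

Sunday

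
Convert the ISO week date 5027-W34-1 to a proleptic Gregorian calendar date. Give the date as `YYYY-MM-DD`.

5027-08-20

ISO week 1 of 5027 is the week containing the first Thursday of 5027.
Week 34, day 1 (Monday) lands on 5027-08-20.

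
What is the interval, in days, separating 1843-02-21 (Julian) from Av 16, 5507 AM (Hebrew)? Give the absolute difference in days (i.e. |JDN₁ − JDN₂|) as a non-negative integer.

34923

First date → JDN 2394265; second date → JDN 2359342.
The interval is |2394265 − 2359342| = 34923 days.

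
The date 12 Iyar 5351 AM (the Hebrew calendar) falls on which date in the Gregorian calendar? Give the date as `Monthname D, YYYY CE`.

Julian Day Number of the source date = 2302286.
Converting JDN 2302286 to the Gregorian calendar gives 6 May 1591 CE.

May 6, 1591 CE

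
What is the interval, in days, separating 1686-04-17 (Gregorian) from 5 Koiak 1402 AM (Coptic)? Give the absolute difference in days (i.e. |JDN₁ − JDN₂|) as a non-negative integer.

First date → JDN 2336966; second date → JDN 2336839.
The interval is |2336966 − 2336839| = 127 days.

127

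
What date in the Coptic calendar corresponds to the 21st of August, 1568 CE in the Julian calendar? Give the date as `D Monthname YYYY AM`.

28 Mesori 1284 AM

The source date corresponds to 31 August 1568 in the proleptic Gregorian calendar (JDN 2294003).
That day falls on 28 Mesori 1284 AM in the Coptic calendar.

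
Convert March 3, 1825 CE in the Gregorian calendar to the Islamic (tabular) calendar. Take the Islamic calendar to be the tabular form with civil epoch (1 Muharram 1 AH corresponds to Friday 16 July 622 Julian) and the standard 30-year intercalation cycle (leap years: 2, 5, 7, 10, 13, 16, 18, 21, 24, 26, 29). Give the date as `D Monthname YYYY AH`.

Both dates share Julian Day Number 2387689; in the tabular Islamic calendar that is 13 Rajab 1240 AH.

13 Rajab 1240 AH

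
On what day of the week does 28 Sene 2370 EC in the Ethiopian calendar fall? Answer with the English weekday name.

Saturday

Equivalently 8 July 2378 Gregorian, JDN 2589795.
JDN 2589795 mod 7 = 5, and JDN 0 was a Monday, so this is a Saturday.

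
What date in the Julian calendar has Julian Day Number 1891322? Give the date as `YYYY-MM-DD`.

0466-02-27

JDN 1891322 is 28 February 466 in the proleptic Gregorian calendar.
In the Julian calendar that day is 0466-02-27.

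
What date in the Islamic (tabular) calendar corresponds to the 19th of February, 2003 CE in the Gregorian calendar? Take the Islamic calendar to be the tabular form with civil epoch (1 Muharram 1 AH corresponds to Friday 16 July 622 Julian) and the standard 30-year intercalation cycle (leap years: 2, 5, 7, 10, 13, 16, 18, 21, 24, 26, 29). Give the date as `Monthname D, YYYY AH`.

Dhu al-Hijjah 17, 1423 AH

Julian Day Number of the source date = 2452690.
Converting JDN 2452690 to the tabular Islamic calendar gives 17 Dhu al-Hijjah 1423 AH.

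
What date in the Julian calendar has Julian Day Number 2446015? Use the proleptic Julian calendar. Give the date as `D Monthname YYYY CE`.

The Gregorian equivalent of JDN 2446015 is 10 November 1984.
In the Julian calendar that day is 28 October 1984 CE.

28 October 1984 CE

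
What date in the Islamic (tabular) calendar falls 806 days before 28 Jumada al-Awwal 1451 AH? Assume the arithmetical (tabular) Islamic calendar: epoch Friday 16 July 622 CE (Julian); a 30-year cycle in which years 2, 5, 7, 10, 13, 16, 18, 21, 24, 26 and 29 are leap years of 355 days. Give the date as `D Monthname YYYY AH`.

19 Safar 1449 AH

Counting 806 days back from JDN 2462417 reaches JDN 2461611, which is 19 Safar 1449 AH.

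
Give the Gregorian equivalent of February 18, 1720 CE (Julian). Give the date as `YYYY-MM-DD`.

1720-02-29

For dates in this range the Gregorian date is 11 days ahead of the Julian.
18 February 1720 Julian + 11 days → 29 February 1720 Gregorian.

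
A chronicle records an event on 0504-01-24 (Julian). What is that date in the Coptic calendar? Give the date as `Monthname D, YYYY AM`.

The source date corresponds to 26 January 504 in the proleptic Gregorian calendar (JDN 1905167).
That day falls on 28 Tobi 220 AM in the Coptic calendar.

Tobi 28, 220 AM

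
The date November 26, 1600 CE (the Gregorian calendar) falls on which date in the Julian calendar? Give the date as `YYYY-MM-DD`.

The Julian–Gregorian offset here is 10 days (Julian trailing).
26 November 1600 Gregorian − 10 days → 16 November 1600 Julian.

1600-11-16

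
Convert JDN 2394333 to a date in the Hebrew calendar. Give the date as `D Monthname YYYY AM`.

12 Iyar 5603 AM

JDN 2394333 is 12 May 1843 in the Gregorian calendar.
In the Hebrew calendar that day is 12 Iyar 5603 AM.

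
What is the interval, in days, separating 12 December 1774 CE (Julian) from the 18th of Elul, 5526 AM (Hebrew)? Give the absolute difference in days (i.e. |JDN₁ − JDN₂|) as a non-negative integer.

JDN of the first date = 2369357.
JDN of the second date = 2366313.
|2366313 − 2369357| = 3044.

3044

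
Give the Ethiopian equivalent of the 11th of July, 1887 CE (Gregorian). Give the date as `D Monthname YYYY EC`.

5 Hamle 1879 EC

Both dates share Julian Day Number 2410464; in the Ethiopian calendar that is 5 Hamle 1879 EC.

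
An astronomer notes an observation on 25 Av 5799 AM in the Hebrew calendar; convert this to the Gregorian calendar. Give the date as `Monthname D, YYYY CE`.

Both dates share Julian Day Number 2466016; in the Gregorian calendar that is 15 August 2039 CE.

August 15, 2039 CE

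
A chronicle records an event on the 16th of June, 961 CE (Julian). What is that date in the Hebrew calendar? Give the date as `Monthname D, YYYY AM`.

Sivan 29, 4721 AM

The source date corresponds to 21 June 961 in the proleptic Gregorian calendar (JDN 2072230).
That day falls on 29 Sivan 4721 AM in the Hebrew calendar.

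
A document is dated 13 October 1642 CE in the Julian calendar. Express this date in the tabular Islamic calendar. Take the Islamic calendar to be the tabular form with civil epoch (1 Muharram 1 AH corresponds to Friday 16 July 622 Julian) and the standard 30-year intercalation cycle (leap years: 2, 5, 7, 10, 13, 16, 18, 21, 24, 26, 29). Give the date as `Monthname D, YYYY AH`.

Julian Day Number of the source date = 2321084.
Converting JDN 2321084 to the tabular Islamic calendar gives 29 Rajab 1052 AH.

Rajab 29, 1052 AH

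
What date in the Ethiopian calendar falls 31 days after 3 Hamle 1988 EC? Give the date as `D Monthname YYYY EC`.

4 Nehase 1988 EC

The starting date is JDN 2450275; 2450275 + 31 = 2450306.
JDN 2450306 corresponds to 4 Nehase 1988 EC.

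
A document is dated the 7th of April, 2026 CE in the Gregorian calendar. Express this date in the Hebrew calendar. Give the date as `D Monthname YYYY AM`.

Julian Day Number of the source date = 2461138.
Converting JDN 2461138 to the Hebrew calendar gives 20 Nisan 5786 AM.

20 Nisan 5786 AM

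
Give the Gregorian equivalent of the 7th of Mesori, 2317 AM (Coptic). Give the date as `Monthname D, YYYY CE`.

August 18, 2601 CE

Both dates share Julian Day Number 2671285; in the Gregorian calendar that is 18 August 2601 CE.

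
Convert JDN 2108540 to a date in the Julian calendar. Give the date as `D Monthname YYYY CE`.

13 November 1060 CE

The proleptic Gregorian equivalent of JDN 2108540 is 19 November 1060.
In the Julian calendar that day is 13 November 1060 CE.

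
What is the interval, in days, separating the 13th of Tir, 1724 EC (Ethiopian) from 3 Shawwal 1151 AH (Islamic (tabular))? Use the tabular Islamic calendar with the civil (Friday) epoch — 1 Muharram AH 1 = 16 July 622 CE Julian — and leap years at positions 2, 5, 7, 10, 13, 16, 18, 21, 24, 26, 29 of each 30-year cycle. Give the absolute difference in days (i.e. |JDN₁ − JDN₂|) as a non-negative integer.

First date → JDN 2353679; second date → JDN 2356230.
The interval is |2353679 − 2356230| = 2551 days.

2551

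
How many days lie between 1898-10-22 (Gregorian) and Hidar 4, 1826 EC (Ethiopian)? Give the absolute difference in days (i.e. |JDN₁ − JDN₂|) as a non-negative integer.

JDN of the first date = 2414585.
JDN of the second date = 2390865.
|2390865 − 2414585| = 23720.

23720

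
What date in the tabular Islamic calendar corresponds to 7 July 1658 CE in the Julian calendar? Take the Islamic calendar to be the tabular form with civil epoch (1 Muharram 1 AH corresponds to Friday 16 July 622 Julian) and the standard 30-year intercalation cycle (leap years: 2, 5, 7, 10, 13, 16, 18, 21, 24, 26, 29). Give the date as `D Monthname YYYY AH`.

The source date corresponds to 17 July 1658 in the Gregorian calendar (JDN 2326830).
That day falls on 16 Shawwal 1068 AH in the tabular Islamic calendar.

16 Shawwal 1068 AH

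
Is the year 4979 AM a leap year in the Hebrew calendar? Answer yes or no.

Hebrew year 4979 is year 1 of its 19-year Metonic cycle; leap years are at positions 3, 6, 8, 11, 14, 17, 19, so it is a common year (12 months).

no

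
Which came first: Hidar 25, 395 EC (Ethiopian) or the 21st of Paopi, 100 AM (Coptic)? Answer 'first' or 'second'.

second

Converting both to JDN: 1868213 vs 1861240; the smaller is the second.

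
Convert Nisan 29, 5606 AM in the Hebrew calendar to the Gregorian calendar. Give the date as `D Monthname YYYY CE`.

Both dates share Julian Day Number 2395412; in the Gregorian calendar that is 25 April 1846 CE.

25 April 1846 CE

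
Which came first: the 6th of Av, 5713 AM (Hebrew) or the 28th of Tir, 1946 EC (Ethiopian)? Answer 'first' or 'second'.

Converting both to JDN: 2434577 vs 2434779; the smaller is the first.

first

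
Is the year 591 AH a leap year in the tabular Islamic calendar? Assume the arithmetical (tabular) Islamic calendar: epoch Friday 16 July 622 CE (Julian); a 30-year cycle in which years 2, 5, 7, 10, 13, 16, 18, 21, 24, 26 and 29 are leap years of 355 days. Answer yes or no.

Year 591 AH is year 21 of its 30-year cycle; leap positions are 2, 5, 7, 10, 13, 16, 18, 21, 24, 26, 29, so it is a leap year (355 days).

yes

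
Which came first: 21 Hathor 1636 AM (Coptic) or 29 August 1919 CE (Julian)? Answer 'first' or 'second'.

second

The two dates have Julian Day Numbers 2422294 and 2422213 respectively.
Since 2422213 < 2422294, the second date comes first.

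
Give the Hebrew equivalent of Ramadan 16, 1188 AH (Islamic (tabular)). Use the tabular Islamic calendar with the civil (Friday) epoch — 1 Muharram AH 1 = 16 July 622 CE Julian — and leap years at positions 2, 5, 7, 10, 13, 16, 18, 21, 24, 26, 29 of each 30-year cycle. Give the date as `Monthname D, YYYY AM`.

Kislev 17, 5535 AM

Julian Day Number of the source date = 2369324.
Converting JDN 2369324 to the Hebrew calendar gives 17 Kislev 5535 AM.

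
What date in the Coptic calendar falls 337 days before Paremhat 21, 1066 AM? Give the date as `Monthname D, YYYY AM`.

Counting 337 days back from JDN 2214221 reaches JDN 2213884, which is Parmouti 19, 1065 AM.

Parmouti 19, 1065 AM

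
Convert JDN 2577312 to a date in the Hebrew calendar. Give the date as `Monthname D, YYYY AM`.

The Gregorian equivalent of JDN 2577312 is 4 May 2344.
In the Hebrew calendar that day is Iyar 20, 6104 AM.

Iyar 20, 6104 AM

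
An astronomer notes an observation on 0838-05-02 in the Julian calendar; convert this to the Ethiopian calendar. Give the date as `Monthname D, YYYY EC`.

Both dates share Julian Day Number 2027259; in the Ethiopian calendar that is 7 Ginbot 830 EC.

Ginbot 7, 830 EC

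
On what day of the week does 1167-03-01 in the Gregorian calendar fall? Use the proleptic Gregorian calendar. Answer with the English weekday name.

Wednesday

2147357 ≡ 2 (mod 7); counting from Monday = 0 gives Wednesday.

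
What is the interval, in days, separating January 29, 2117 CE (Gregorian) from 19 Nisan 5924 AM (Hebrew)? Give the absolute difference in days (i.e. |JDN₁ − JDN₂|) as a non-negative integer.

First date → JDN 2494307; second date → JDN 2511546.
The interval is |2494307 − 2511546| = 17239 days.

17239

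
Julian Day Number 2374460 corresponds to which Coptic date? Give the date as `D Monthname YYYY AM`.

JDN 2374460 is 12 December 1788 in the Gregorian calendar.
In the Coptic calendar that day is 5 Koiak 1505 AM.

5 Koiak 1505 AM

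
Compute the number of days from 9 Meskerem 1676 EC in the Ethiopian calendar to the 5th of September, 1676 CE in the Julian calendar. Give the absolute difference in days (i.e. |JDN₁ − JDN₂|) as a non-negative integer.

2558

JDN of the first date = 2336023.
JDN of the second date = 2333465.
|2333465 − 2336023| = 2558.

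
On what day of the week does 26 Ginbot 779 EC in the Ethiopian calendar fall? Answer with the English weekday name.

Monday

In the proleptic Gregorian calendar this is 25 May 787 (JDN 2008650).
JDN 2008650 mod 7 = 0, and JDN 0 was a Monday, so this is a Monday.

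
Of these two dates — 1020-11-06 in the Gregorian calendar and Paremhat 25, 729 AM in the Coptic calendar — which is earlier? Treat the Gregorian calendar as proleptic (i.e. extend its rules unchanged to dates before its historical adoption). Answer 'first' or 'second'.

second

First date → JDN 2093917; second date → JDN 2091136.
JDN 2091136 < JDN 2093917, so the second date is earlier.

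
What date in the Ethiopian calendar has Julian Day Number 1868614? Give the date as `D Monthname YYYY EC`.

30 Tahsas 396 EC

JDN 1868614 is 28 December 403 in the proleptic Gregorian calendar.
In the Ethiopian calendar that day is 30 Tahsas 396 EC.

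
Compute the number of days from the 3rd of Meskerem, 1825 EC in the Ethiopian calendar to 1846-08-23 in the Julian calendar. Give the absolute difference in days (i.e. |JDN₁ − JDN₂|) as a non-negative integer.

First date → JDN 2390439; second date → JDN 2395544.
The interval is |2390439 − 2395544| = 5105 days.

5105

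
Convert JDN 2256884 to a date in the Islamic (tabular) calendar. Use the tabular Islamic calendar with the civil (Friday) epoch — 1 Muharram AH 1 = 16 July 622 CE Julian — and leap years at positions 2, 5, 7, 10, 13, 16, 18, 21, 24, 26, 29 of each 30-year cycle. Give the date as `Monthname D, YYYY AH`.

Jumada al-Awwal 28, 871 AH

JDN 2256884 is 14 January 1467 in the proleptic Gregorian calendar.
In the tabular Islamic calendar that day is Jumada al-Awwal 28, 871 AH.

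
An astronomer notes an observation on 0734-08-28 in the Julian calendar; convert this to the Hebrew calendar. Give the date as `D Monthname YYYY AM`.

The source date corresponds to 1 September 734 in the proleptic Gregorian calendar (JDN 1989391).
That day falls on 23 Elul 4494 AM in the Hebrew calendar.

23 Elul 4494 AM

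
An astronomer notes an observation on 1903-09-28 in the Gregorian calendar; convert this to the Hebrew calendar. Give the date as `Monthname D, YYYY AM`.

Both dates share Julian Day Number 2416386; in the Hebrew calendar that is 7 Tishrei 5664 AM.

Tishrei 7, 5664 AM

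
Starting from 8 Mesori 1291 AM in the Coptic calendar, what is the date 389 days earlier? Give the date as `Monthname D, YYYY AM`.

Epip 14, 1290 AM

The starting date is JDN 2296539; 2296539 − 389 = 2296150.
JDN 2296150 corresponds to Epip 14, 1290 AM.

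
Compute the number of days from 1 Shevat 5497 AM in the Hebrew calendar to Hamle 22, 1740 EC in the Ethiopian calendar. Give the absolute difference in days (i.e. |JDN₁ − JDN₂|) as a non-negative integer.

JDN of the first date = 2355489.
JDN of the second date = 2359712.
|2359712 − 2355489| = 4223.

4223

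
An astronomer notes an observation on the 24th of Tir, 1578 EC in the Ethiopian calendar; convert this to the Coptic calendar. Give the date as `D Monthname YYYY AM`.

24 Tobi 1302 AM

Both dates share Julian Day Number 2300363; in the Coptic calendar that is 24 Tobi 1302 AM.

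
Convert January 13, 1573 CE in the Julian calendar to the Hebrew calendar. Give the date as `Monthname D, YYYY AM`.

Shevat 9, 5333 AM

Both dates share Julian Day Number 2295609; in the Hebrew calendar that is 9 Shevat 5333 AM.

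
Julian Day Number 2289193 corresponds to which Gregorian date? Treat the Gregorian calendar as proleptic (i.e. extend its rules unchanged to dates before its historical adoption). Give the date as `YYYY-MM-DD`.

Counting from JDN 2299161 = 15 Oct 1582 gives an offset of -9968 days.

1555-07-01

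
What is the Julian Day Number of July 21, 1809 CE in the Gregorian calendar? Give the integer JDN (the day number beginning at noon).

JDN 2451545 is 1 January 2000 CE (Gregorian); the target day is −69560 days from there, so JDN = 2381985.

2381985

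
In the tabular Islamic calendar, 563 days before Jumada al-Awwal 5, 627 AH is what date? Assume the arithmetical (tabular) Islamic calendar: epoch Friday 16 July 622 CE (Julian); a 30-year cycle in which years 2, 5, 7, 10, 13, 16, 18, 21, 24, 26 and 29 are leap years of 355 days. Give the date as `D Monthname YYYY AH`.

3 Shawwal 625 AH

The starting date is JDN 2170396; 2170396 − 563 = 2169833.
JDN 2169833 corresponds to 3 Shawwal 625 AH.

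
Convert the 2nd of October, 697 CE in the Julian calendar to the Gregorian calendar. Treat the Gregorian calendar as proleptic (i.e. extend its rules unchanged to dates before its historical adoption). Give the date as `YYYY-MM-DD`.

The Julian–Gregorian offset here is 3 days (Julian trailing).
2 October 697 Julian + 3 days → 5 October 697 Gregorian.

0697-10-05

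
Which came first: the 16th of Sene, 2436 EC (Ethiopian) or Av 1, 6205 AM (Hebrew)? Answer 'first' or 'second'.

first

Converting both to JDN: 2613890 vs 2614294; the smaller is the first.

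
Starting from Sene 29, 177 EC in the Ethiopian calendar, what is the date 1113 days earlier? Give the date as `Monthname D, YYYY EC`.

Sene 12, 174 EC

JDN of Sene 29, 177 EC = 1788803.
1788803 − 1113 = 1787690.
JDN 1787690 in the Ethiopian calendar is Sene 12, 174 EC.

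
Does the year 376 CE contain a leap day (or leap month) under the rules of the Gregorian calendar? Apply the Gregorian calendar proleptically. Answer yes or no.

yes

376 is divisible by 4 and not by 100, so it is a leap year.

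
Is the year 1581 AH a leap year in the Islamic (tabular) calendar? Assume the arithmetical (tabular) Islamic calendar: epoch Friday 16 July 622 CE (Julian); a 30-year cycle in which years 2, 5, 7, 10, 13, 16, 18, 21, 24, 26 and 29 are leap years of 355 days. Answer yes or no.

Year 1581 AH is year 21 of its 30-year cycle; leap positions are 2, 5, 7, 10, 13, 16, 18, 21, 24, 26, 29, so it is a leap year (355 days).

yes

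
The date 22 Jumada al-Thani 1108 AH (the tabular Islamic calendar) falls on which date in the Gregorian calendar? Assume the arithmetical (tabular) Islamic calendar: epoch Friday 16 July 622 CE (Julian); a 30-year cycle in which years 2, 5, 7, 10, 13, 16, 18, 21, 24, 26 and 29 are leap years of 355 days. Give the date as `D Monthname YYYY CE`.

Julian Day Number of the source date = 2340893.
Converting JDN 2340893 to the Gregorian calendar gives 16 January 1697 CE.

16 January 1697 CE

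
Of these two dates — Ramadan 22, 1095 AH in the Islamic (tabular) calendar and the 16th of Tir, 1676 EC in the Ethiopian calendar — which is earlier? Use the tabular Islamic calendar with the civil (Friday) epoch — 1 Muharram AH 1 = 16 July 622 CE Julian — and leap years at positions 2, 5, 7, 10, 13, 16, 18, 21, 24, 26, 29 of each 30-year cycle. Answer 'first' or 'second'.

second

The two dates have Julian Day Numbers 2336374 and 2336150 respectively.
Since 2336150 < 2336374, the second date comes first.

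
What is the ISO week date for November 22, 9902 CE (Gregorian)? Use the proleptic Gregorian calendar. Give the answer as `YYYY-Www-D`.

9902-W47-6

The weekday is Saturday (ISO weekday 6).
That Saturday belongs to ISO week 47 of ISO year 9902.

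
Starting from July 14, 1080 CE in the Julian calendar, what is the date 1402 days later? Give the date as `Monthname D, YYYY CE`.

JDN of July 14, 1080 CE = 2115723.
2115723 + 1402 = 2117125.
JDN 2117125 in the Julian calendar is May 16, 1084 CE.

May 16, 1084 CE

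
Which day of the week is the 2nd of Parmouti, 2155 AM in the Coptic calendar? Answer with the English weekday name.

Wednesday

In the Gregorian calendar this is 13 April 2439 (JDN 2611989).
2611989 ≡ 2 (mod 7); counting from Monday = 0 gives Wednesday.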